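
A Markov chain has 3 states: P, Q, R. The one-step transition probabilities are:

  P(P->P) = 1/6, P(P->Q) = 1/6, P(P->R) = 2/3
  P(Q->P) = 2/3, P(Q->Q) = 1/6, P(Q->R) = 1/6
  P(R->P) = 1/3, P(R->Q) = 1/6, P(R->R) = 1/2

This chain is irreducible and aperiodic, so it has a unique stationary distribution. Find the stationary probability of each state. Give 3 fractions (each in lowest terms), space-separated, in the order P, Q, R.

Answer: 1/3 1/6 1/2

Derivation:
The stationary distribution satisfies pi = pi * P, i.e.:
  pi_P = 1/6*pi_P + 2/3*pi_Q + 1/3*pi_R
  pi_Q = 1/6*pi_P + 1/6*pi_Q + 1/6*pi_R
  pi_R = 2/3*pi_P + 1/6*pi_Q + 1/2*pi_R
with normalization: pi_P + pi_Q + pi_R = 1.

Using the first 2 balance equations plus normalization, the linear system A*pi = b is:
  [-5/6, 2/3, 1/3] . pi = 0
  [1/6, -5/6, 1/6] . pi = 0
  [1, 1, 1] . pi = 1

Solving yields:
  pi_P = 1/3
  pi_Q = 1/6
  pi_R = 1/2

Verification (pi * P):
  1/3*1/6 + 1/6*2/3 + 1/2*1/3 = 1/3 = pi_P  (ok)
  1/3*1/6 + 1/6*1/6 + 1/2*1/6 = 1/6 = pi_Q  (ok)
  1/3*2/3 + 1/6*1/6 + 1/2*1/2 = 1/2 = pi_R  (ok)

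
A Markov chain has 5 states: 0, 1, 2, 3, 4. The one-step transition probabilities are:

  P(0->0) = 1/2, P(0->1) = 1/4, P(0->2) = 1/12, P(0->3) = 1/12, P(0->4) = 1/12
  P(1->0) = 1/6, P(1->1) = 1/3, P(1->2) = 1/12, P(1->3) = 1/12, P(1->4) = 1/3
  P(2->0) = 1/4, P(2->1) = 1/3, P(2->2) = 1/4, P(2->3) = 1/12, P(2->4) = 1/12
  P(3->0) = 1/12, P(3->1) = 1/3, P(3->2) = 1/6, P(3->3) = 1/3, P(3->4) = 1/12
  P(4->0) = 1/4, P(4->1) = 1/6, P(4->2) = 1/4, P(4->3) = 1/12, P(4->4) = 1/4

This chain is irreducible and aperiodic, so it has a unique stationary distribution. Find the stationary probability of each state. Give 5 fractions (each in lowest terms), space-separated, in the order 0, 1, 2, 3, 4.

Answer: 78/281 707/2529 374/2529 1/9 155/843

Derivation:
The stationary distribution satisfies pi = pi * P, i.e.:
  pi_0 = 1/2*pi_0 + 1/6*pi_1 + 1/4*pi_2 + 1/12*pi_3 + 1/4*pi_4
  pi_1 = 1/4*pi_0 + 1/3*pi_1 + 1/3*pi_2 + 1/3*pi_3 + 1/6*pi_4
  pi_2 = 1/12*pi_0 + 1/12*pi_1 + 1/4*pi_2 + 1/6*pi_3 + 1/4*pi_4
  pi_3 = 1/12*pi_0 + 1/12*pi_1 + 1/12*pi_2 + 1/3*pi_3 + 1/12*pi_4
  pi_4 = 1/12*pi_0 + 1/3*pi_1 + 1/12*pi_2 + 1/12*pi_3 + 1/4*pi_4
with normalization: pi_0 + pi_1 + pi_2 + pi_3 + pi_4 = 1.

Using the first 4 balance equations plus normalization, the linear system A*pi = b is:
  [-1/2, 1/6, 1/4, 1/12, 1/4] . pi = 0
  [1/4, -2/3, 1/3, 1/3, 1/6] . pi = 0
  [1/12, 1/12, -3/4, 1/6, 1/4] . pi = 0
  [1/12, 1/12, 1/12, -2/3, 1/12] . pi = 0
  [1, 1, 1, 1, 1] . pi = 1

Solving yields:
  pi_0 = 78/281
  pi_1 = 707/2529
  pi_2 = 374/2529
  pi_3 = 1/9
  pi_4 = 155/843

Verification (pi * P):
  78/281*1/2 + 707/2529*1/6 + 374/2529*1/4 + 1/9*1/12 + 155/843*1/4 = 78/281 = pi_0  (ok)
  78/281*1/4 + 707/2529*1/3 + 374/2529*1/3 + 1/9*1/3 + 155/843*1/6 = 707/2529 = pi_1  (ok)
  78/281*1/12 + 707/2529*1/12 + 374/2529*1/4 + 1/9*1/6 + 155/843*1/4 = 374/2529 = pi_2  (ok)
  78/281*1/12 + 707/2529*1/12 + 374/2529*1/12 + 1/9*1/3 + 155/843*1/12 = 1/9 = pi_3  (ok)
  78/281*1/12 + 707/2529*1/3 + 374/2529*1/12 + 1/9*1/12 + 155/843*1/4 = 155/843 = pi_4  (ok)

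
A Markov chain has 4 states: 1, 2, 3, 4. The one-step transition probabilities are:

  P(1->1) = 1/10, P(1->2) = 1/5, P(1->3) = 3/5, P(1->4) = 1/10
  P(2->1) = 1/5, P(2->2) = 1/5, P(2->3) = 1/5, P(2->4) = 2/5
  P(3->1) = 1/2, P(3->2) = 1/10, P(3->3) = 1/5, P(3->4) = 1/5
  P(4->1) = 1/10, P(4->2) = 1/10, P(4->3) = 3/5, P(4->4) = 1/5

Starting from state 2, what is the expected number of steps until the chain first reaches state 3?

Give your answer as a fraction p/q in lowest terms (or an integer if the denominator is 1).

Let h_i = expected steps to first reach 3 from state i.
Boundary: h_3 = 0.
First-step equations for the other states:
  h_1 = 1 + 1/10*h_1 + 1/5*h_2 + 3/5*h_3 + 1/10*h_4
  h_2 = 1 + 1/5*h_1 + 1/5*h_2 + 1/5*h_3 + 2/5*h_4
  h_4 = 1 + 1/10*h_1 + 1/10*h_2 + 3/5*h_3 + 1/5*h_4

Substituting h_3 = 0 and rearranging gives the linear system (I - Q) h = 1:
  [9/10, -1/5, -1/10] . (h_1, h_2, h_4) = 1
  [-1/5, 4/5, -2/5] . (h_1, h_2, h_4) = 1
  [-1/10, -1/10, 4/5] . (h_1, h_2, h_4) = 1

Solving yields:
  h_1 = 93/49
  h_2 = 129/49
  h_4 = 89/49

Starting state is 2, so the expected hitting time is h_2 = 129/49.

Answer: 129/49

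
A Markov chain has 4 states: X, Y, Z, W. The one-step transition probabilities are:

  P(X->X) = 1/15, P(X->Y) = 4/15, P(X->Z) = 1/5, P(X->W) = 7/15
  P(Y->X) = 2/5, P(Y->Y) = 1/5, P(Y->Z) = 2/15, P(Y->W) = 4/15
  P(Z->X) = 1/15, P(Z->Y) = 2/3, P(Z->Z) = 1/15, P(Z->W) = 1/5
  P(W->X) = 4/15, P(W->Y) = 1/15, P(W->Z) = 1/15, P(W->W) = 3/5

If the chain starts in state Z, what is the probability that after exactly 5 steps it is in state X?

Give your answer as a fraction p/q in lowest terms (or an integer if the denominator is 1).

Answer: 172264/759375

Derivation:
Computing P^5 by repeated multiplication:
P^1 =
  X: [1/15, 4/15, 1/5, 7/15]
  Y: [2/5, 1/5, 2/15, 4/15]
  Z: [1/15, 2/3, 1/15, 1/5]
  W: [4/15, 1/15, 1/15, 3/5]
P^2 =
  X: [56/225, 53/225, 7/75, 19/45]
  Y: [14/75, 19/75, 2/15, 32/75]
  Z: [74/225, 47/225, 3/25, 77/225]
  W: [47/225, 38/225, 8/75, 116/225]
P^3 =
  X: [31/135, 688/3375, 26/225, 1522/3375]
  Y: [266/1125, 49/225, 122/1125, 164/375]
  Z: [691/3375, 784/3375, 28/225, 296/675]
  W: [763/3375, 658/3375, 119/1125, 1597/3375]
P^4 =
  X: [11381/50625, 10586/50625, 1871/16875, 4609/10125]
  Y: [3826/16875, 3511/16875, 634/5625, 7636/16875]
  Z: [2347/10125, 10796/50625, 1847/16875, 22553/50625]
  W: [11456/50625, 10193/50625, 1853/16875, 23417/50625]
P^5 =
  X: [34538/151875, 156457/759375, 27991/253125, 69251/151875]
  Y: [57338/253125, 52493/253125, 9346/84375, 115256/253125]
  Z: [172264/759375, 157291/759375, 28297/253125, 344929/759375]
  W: [171841/759375, 31082/151875, 5582/50625, 348394/759375]

(P^5)[Z -> X] = 172264/759375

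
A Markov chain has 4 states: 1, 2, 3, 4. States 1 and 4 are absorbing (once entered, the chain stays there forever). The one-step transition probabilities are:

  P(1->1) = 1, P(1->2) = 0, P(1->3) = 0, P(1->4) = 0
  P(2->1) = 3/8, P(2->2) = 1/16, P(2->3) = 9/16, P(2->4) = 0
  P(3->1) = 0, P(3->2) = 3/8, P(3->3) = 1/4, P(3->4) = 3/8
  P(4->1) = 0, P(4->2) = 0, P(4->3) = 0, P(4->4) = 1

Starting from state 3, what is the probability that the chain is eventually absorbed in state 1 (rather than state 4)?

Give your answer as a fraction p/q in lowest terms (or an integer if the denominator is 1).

Answer: 2/7

Derivation:
Let a_i = P(absorbed in 1 | start in state i).
Boundary conditions: a_1 = 1, a_4 = 0.
For each transient state i, a_i = sum_j P(i->j) * a_j:
  a_2 = 3/8*a_1 + 1/16*a_2 + 9/16*a_3 + 0*a_4
  a_3 = 0*a_1 + 3/8*a_2 + 1/4*a_3 + 3/8*a_4

Substituting a_1 = 1 and a_4 = 0, rearrange to (I - Q) a = r where r[i] = P(i -> 1):
  [15/16, -9/16] . (a_2, a_3) = 3/8
  [-3/8, 3/4] . (a_2, a_3) = 0

Solving yields:
  a_2 = 4/7
  a_3 = 2/7

Starting state is 3, so the absorption probability is a_3 = 2/7.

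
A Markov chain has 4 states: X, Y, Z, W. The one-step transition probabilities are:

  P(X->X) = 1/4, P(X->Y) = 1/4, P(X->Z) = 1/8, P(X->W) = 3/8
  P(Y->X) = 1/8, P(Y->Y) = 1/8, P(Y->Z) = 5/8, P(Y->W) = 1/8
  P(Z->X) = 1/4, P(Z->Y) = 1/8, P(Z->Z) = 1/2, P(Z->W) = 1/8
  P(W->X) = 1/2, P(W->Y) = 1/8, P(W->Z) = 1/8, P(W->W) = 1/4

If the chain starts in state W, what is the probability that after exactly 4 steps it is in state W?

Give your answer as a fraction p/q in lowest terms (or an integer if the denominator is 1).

Computing P^4 by repeated multiplication:
P^1 =
  X: [1/4, 1/4, 1/8, 3/8]
  Y: [1/8, 1/8, 5/8, 1/8]
  Z: [1/4, 1/8, 1/2, 1/8]
  W: [1/2, 1/8, 1/8, 1/4]
P^2 =
  X: [5/16, 5/32, 19/64, 15/64]
  Y: [17/64, 9/64, 27/64, 11/64]
  Z: [17/64, 5/32, 3/8, 13/64]
  W: [19/64, 3/16, 15/64, 9/32]
P^3 =
  X: [37/128, 21/128, 161/512, 119/512]
  Y: [141/512, 81/512, 181/512, 109/512]
  Z: [9/32, 81/512, 11/32, 111/512]
  W: [19/64, 83/512, 157/512, 15/64]
P^4 =
  X: [589/2048, 165/1024, 1331/4096, 927/4096]
  Y: [1161/4096, 653/4096, 1379/4096, 903/4096]
  Z: [1165/4096, 41/256, 341/1024, 911/4096]
  W: [1181/4096, 83/512, 1315/4096, 117/512]

(P^4)[W -> W] = 117/512

Answer: 117/512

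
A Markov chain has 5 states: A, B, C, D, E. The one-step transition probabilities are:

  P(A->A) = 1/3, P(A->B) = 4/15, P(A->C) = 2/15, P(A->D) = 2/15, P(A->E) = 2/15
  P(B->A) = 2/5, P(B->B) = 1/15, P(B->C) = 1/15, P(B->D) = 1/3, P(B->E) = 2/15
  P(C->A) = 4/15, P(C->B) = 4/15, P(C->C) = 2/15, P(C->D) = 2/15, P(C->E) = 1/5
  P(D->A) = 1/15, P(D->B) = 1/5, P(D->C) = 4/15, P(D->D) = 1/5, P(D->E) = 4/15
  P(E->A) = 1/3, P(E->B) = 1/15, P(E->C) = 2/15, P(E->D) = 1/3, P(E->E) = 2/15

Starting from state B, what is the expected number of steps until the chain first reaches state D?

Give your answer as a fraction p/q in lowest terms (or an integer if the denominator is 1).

Let h_i = expected steps to first reach D from state i.
Boundary: h_D = 0.
First-step equations for the other states:
  h_A = 1 + 1/3*h_A + 4/15*h_B + 2/15*h_C + 2/15*h_D + 2/15*h_E
  h_B = 1 + 2/5*h_A + 1/15*h_B + 1/15*h_C + 1/3*h_D + 2/15*h_E
  h_C = 1 + 4/15*h_A + 4/15*h_B + 2/15*h_C + 2/15*h_D + 1/5*h_E
  h_E = 1 + 1/3*h_A + 1/15*h_B + 2/15*h_C + 1/3*h_D + 2/15*h_E

Substituting h_D = 0 and rearranging gives the linear system (I - Q) h = 1:
  [2/3, -4/15, -2/15, -2/15] . (h_A, h_B, h_C, h_E) = 1
  [-2/5, 14/15, -1/15, -2/15] . (h_A, h_B, h_C, h_E) = 1
  [-4/15, -4/15, 13/15, -1/5] . (h_A, h_B, h_C, h_E) = 1
  [-1/3, -1/15, -2/15, 13/15] . (h_A, h_B, h_C, h_E) = 1

Solving yields:
  h_A = 6745/1358
  h_B = 5625/1358
  h_C = 3335/679
  h_E = 2810/679

Starting state is B, so the expected hitting time is h_B = 5625/1358.

Answer: 5625/1358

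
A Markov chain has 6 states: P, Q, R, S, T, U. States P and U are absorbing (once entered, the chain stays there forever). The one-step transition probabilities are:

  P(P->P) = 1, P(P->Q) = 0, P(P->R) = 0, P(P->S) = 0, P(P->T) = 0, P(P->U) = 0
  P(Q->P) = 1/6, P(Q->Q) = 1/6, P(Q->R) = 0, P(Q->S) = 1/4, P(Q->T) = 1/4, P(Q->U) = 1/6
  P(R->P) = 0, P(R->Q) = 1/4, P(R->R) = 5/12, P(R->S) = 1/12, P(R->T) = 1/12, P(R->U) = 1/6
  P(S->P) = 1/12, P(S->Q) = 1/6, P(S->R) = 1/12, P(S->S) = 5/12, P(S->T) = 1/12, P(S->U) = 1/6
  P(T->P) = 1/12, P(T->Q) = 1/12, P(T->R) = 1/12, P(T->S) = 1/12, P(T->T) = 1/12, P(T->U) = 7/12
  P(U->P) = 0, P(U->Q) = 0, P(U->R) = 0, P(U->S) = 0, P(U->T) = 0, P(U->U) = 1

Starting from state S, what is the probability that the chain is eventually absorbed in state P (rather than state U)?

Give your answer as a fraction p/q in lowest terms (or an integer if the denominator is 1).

Let a_i = P(absorbed in P | start in state i).
Boundary conditions: a_P = 1, a_U = 0.
For each transient state i, a_i = sum_j P(i->j) * a_j:
  a_Q = 1/6*a_P + 1/6*a_Q + 0*a_R + 1/4*a_S + 1/4*a_T + 1/6*a_U
  a_R = 0*a_P + 1/4*a_Q + 5/12*a_R + 1/12*a_S + 1/12*a_T + 1/6*a_U
  a_S = 1/12*a_P + 1/6*a_Q + 1/12*a_R + 5/12*a_S + 1/12*a_T + 1/6*a_U
  a_T = 1/12*a_P + 1/12*a_Q + 1/12*a_R + 1/12*a_S + 1/12*a_T + 7/12*a_U

Substituting a_P = 1 and a_U = 0, rearrange to (I - Q) a = r where r[i] = P(i -> P):
  [5/6, 0, -1/4, -1/4] . (a_Q, a_R, a_S, a_T) = 1/6
  [-1/4, 7/12, -1/12, -1/12] . (a_Q, a_R, a_S, a_T) = 0
  [-1/6, -1/12, 7/12, -1/12] . (a_Q, a_R, a_S, a_T) = 1/12
  [-1/12, -1/12, -1/12, 11/12] . (a_Q, a_R, a_S, a_T) = 1/12

Solving yields:
  a_Q = 361/1067
  a_R = 225/1067
  a_S = 1253/4268
  a_T = 65/388

Starting state is S, so the absorption probability is a_S = 1253/4268.

Answer: 1253/4268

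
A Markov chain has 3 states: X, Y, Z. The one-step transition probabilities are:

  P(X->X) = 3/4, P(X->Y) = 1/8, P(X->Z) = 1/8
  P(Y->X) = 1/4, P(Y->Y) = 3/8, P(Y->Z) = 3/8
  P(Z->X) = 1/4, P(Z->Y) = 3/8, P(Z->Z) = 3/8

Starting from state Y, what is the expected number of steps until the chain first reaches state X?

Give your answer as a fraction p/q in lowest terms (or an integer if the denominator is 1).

Answer: 4

Derivation:
Let h_i = expected steps to first reach X from state i.
Boundary: h_X = 0.
First-step equations for the other states:
  h_Y = 1 + 1/4*h_X + 3/8*h_Y + 3/8*h_Z
  h_Z = 1 + 1/4*h_X + 3/8*h_Y + 3/8*h_Z

Substituting h_X = 0 and rearranging gives the linear system (I - Q) h = 1:
  [5/8, -3/8] . (h_Y, h_Z) = 1
  [-3/8, 5/8] . (h_Y, h_Z) = 1

Solving yields:
  h_Y = 4
  h_Z = 4

Starting state is Y, so the expected hitting time is h_Y = 4.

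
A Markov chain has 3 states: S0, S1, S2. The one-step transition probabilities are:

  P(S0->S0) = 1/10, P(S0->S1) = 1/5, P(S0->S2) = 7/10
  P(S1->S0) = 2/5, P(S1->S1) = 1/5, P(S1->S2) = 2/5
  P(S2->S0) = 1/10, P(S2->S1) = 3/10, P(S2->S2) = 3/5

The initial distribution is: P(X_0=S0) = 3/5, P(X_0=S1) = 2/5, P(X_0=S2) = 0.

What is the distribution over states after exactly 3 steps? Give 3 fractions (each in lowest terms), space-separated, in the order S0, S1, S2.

Answer: 887/5000 1291/5000 1411/2500

Derivation:
Propagating the distribution step by step (d_{t+1} = d_t * P):
d_0 = (S0=3/5, S1=2/5, S2=0)
  d_1[S0] = 3/5*1/10 + 2/5*2/5 + 0*1/10 = 11/50
  d_1[S1] = 3/5*1/5 + 2/5*1/5 + 0*3/10 = 1/5
  d_1[S2] = 3/5*7/10 + 2/5*2/5 + 0*3/5 = 29/50
d_1 = (S0=11/50, S1=1/5, S2=29/50)
  d_2[S0] = 11/50*1/10 + 1/5*2/5 + 29/50*1/10 = 4/25
  d_2[S1] = 11/50*1/5 + 1/5*1/5 + 29/50*3/10 = 129/500
  d_2[S2] = 11/50*7/10 + 1/5*2/5 + 29/50*3/5 = 291/500
d_2 = (S0=4/25, S1=129/500, S2=291/500)
  d_3[S0] = 4/25*1/10 + 129/500*2/5 + 291/500*1/10 = 887/5000
  d_3[S1] = 4/25*1/5 + 129/500*1/5 + 291/500*3/10 = 1291/5000
  d_3[S2] = 4/25*7/10 + 129/500*2/5 + 291/500*3/5 = 1411/2500
d_3 = (S0=887/5000, S1=1291/5000, S2=1411/2500)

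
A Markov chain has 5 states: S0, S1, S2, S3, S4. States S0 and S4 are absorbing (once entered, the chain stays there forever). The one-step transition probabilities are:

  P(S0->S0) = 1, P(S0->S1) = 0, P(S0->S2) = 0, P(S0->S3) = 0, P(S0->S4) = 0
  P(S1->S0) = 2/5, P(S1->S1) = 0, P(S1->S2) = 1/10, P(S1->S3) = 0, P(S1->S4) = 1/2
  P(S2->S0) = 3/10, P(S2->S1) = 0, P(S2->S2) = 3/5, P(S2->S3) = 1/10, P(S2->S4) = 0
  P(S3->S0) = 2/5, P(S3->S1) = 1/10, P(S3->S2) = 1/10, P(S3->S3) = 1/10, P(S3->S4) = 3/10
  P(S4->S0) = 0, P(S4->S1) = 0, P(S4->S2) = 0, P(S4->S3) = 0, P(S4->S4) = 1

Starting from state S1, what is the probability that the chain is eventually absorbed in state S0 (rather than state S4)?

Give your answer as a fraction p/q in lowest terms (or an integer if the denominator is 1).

Let a_i = P(absorbed in S0 | start in state i).
Boundary conditions: a_S0 = 1, a_S4 = 0.
For each transient state i, a_i = sum_j P(i->j) * a_j:
  a_S1 = 2/5*a_S0 + 0*a_S1 + 1/10*a_S2 + 0*a_S3 + 1/2*a_S4
  a_S2 = 3/10*a_S0 + 0*a_S1 + 3/5*a_S2 + 1/10*a_S3 + 0*a_S4
  a_S3 = 2/5*a_S0 + 1/10*a_S1 + 1/10*a_S2 + 1/10*a_S3 + 3/10*a_S4

Substituting a_S0 = 1 and a_S4 = 0, rearrange to (I - Q) a = r where r[i] = P(i -> S0):
  [1, -1/10, 0] . (a_S1, a_S2, a_S3) = 2/5
  [0, 2/5, -1/10] . (a_S1, a_S2, a_S3) = 3/10
  [-1/10, -1/10, 9/10] . (a_S1, a_S2, a_S3) = 2/5

Solving yields:
  a_S1 = 171/349
  a_S2 = 314/349
  a_S3 = 209/349

Starting state is S1, so the absorption probability is a_S1 = 171/349.

Answer: 171/349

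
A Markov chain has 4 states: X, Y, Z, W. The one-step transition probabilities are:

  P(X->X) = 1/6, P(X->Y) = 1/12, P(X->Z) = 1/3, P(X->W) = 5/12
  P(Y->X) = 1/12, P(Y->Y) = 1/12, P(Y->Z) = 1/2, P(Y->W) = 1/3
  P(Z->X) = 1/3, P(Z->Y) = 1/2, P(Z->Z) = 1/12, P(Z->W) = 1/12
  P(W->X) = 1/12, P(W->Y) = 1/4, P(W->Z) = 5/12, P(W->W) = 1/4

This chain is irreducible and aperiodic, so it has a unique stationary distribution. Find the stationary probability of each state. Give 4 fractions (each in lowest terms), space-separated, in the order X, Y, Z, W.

Answer: 440/2479 637/2479 787/2479 615/2479

Derivation:
The stationary distribution satisfies pi = pi * P, i.e.:
  pi_X = 1/6*pi_X + 1/12*pi_Y + 1/3*pi_Z + 1/12*pi_W
  pi_Y = 1/12*pi_X + 1/12*pi_Y + 1/2*pi_Z + 1/4*pi_W
  pi_Z = 1/3*pi_X + 1/2*pi_Y + 1/12*pi_Z + 5/12*pi_W
  pi_W = 5/12*pi_X + 1/3*pi_Y + 1/12*pi_Z + 1/4*pi_W
with normalization: pi_X + pi_Y + pi_Z + pi_W = 1.

Using the first 3 balance equations plus normalization, the linear system A*pi = b is:
  [-5/6, 1/12, 1/3, 1/12] . pi = 0
  [1/12, -11/12, 1/2, 1/4] . pi = 0
  [1/3, 1/2, -11/12, 5/12] . pi = 0
  [1, 1, 1, 1] . pi = 1

Solving yields:
  pi_X = 440/2479
  pi_Y = 637/2479
  pi_Z = 787/2479
  pi_W = 615/2479

Verification (pi * P):
  440/2479*1/6 + 637/2479*1/12 + 787/2479*1/3 + 615/2479*1/12 = 440/2479 = pi_X  (ok)
  440/2479*1/12 + 637/2479*1/12 + 787/2479*1/2 + 615/2479*1/4 = 637/2479 = pi_Y  (ok)
  440/2479*1/3 + 637/2479*1/2 + 787/2479*1/12 + 615/2479*5/12 = 787/2479 = pi_Z  (ok)
  440/2479*5/12 + 637/2479*1/3 + 787/2479*1/12 + 615/2479*1/4 = 615/2479 = pi_W  (ok)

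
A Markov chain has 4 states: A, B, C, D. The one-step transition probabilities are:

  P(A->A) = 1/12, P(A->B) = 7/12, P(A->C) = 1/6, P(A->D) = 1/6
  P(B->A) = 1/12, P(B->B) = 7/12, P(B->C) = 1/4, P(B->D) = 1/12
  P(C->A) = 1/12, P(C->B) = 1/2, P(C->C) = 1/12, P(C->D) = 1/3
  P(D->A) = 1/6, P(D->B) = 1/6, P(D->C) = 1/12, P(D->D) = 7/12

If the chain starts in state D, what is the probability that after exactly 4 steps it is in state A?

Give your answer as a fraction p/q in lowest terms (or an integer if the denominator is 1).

Computing P^4 by repeated multiplication:
P^1 =
  A: [1/12, 7/12, 1/6, 1/6]
  B: [1/12, 7/12, 1/4, 1/12]
  C: [1/12, 1/2, 1/12, 1/3]
  D: [1/6, 1/6, 1/12, 7/12]
P^2 =
  A: [7/72, 1/2, 3/16, 31/144]
  B: [13/144, 19/36, 3/16, 7/36]
  C: [1/9, 7/16, 25/144, 5/18]
  D: [19/144, 1/3, 1/8, 59/144]
P^3 =
  A: [175/1728, 413/864, 151/864, 425/1728]
  B: [43/432, 841/1728, 103/576, 203/864]
  C: [23/216, 29/64, 143/864, 475/1728]
  D: [203/1728, 695/1728, 259/1728, 571/1728]
P^4 =
  A: [2153/20736, 3223/6912, 395/2304, 5359/20736]
  B: [1067/10368, 9757/20736, 199/1152, 5263/20736]
  C: [2203/20736, 3145/6912, 1739/10368, 1405/5184]
  D: [2299/20736, 499/1152, 41/256, 3067/10368]

(P^4)[D -> A] = 2299/20736

Answer: 2299/20736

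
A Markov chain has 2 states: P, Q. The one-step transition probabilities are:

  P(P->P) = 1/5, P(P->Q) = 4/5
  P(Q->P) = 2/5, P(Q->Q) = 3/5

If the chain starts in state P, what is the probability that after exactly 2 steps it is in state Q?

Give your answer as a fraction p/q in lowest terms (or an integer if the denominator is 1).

Computing P^2 by repeated multiplication:
P^1 =
  P: [1/5, 4/5]
  Q: [2/5, 3/5]
P^2 =
  P: [9/25, 16/25]
  Q: [8/25, 17/25]

(P^2)[P -> Q] = 16/25

Answer: 16/25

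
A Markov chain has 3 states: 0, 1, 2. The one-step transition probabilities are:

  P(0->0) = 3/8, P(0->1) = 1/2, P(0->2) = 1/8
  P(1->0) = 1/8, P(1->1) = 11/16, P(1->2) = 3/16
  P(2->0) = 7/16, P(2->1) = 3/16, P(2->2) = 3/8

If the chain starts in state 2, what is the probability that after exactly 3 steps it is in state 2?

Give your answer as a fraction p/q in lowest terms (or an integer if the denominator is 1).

Computing P^3 by repeated multiplication:
P^1 =
  0: [3/8, 1/2, 1/8]
  1: [1/8, 11/16, 3/16]
  2: [7/16, 3/16, 3/8]
P^2 =
  0: [33/128, 71/128, 3/16]
  1: [55/256, 73/128, 55/256]
  2: [45/128, 107/256, 59/256]
P^3 =
  0: [127/512, 1117/2048, 423/2048]
  1: [1007/4096, 2211/4096, 439/2048]
  2: [1167/4096, 1037/2048, 855/4096]

(P^3)[2 -> 2] = 855/4096

Answer: 855/4096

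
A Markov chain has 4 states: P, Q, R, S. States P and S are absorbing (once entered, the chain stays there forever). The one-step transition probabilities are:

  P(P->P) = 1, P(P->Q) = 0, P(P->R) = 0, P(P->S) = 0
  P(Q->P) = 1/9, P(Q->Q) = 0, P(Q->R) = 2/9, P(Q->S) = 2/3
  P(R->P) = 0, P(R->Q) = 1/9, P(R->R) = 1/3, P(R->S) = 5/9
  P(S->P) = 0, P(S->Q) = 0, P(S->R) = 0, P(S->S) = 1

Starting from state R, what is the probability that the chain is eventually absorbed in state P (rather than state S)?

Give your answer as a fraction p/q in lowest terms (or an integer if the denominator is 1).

Let a_i = P(absorbed in P | start in state i).
Boundary conditions: a_P = 1, a_S = 0.
For each transient state i, a_i = sum_j P(i->j) * a_j:
  a_Q = 1/9*a_P + 0*a_Q + 2/9*a_R + 2/3*a_S
  a_R = 0*a_P + 1/9*a_Q + 1/3*a_R + 5/9*a_S

Substituting a_P = 1 and a_S = 0, rearrange to (I - Q) a = r where r[i] = P(i -> P):
  [1, -2/9] . (a_Q, a_R) = 1/9
  [-1/9, 2/3] . (a_Q, a_R) = 0

Solving yields:
  a_Q = 3/26
  a_R = 1/52

Starting state is R, so the absorption probability is a_R = 1/52.

Answer: 1/52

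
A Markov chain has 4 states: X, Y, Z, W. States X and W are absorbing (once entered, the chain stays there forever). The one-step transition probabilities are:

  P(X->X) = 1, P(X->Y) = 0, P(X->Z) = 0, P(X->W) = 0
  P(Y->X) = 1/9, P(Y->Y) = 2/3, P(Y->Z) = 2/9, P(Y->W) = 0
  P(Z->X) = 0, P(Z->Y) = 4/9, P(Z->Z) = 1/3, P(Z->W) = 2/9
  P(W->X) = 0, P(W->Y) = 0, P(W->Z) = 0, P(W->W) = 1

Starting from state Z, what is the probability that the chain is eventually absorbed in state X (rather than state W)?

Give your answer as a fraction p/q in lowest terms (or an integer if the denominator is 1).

Answer: 2/5

Derivation:
Let a_i = P(absorbed in X | start in state i).
Boundary conditions: a_X = 1, a_W = 0.
For each transient state i, a_i = sum_j P(i->j) * a_j:
  a_Y = 1/9*a_X + 2/3*a_Y + 2/9*a_Z + 0*a_W
  a_Z = 0*a_X + 4/9*a_Y + 1/3*a_Z + 2/9*a_W

Substituting a_X = 1 and a_W = 0, rearrange to (I - Q) a = r where r[i] = P(i -> X):
  [1/3, -2/9] . (a_Y, a_Z) = 1/9
  [-4/9, 2/3] . (a_Y, a_Z) = 0

Solving yields:
  a_Y = 3/5
  a_Z = 2/5

Starting state is Z, so the absorption probability is a_Z = 2/5.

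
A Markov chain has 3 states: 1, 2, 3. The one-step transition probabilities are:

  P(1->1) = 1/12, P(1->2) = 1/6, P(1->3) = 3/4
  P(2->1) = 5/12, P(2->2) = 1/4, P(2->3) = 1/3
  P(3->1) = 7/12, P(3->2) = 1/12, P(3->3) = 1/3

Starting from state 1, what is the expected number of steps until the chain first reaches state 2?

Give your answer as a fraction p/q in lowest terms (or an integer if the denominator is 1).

Let h_i = expected steps to first reach 2 from state i.
Boundary: h_2 = 0.
First-step equations for the other states:
  h_1 = 1 + 1/12*h_1 + 1/6*h_2 + 3/4*h_3
  h_3 = 1 + 7/12*h_1 + 1/12*h_2 + 1/3*h_3

Substituting h_2 = 0 and rearranging gives the linear system (I - Q) h = 1:
  [11/12, -3/4] . (h_1, h_3) = 1
  [-7/12, 2/3] . (h_1, h_3) = 1

Solving yields:
  h_1 = 204/25
  h_3 = 216/25

Starting state is 1, so the expected hitting time is h_1 = 204/25.

Answer: 204/25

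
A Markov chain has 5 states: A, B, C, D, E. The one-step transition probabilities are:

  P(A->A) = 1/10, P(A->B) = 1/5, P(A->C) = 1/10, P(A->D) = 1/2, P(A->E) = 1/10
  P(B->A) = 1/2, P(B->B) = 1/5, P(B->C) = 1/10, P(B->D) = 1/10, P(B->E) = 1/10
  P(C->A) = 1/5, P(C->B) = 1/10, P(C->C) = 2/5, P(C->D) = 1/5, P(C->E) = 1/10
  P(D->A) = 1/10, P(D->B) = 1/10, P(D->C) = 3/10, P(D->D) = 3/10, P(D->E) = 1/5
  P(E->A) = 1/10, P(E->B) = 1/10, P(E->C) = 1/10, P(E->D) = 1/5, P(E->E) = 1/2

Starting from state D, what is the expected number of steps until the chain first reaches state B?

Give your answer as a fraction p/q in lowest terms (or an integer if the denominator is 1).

Answer: 311/35

Derivation:
Let h_i = expected steps to first reach B from state i.
Boundary: h_B = 0.
First-step equations for the other states:
  h_A = 1 + 1/10*h_A + 1/5*h_B + 1/10*h_C + 1/2*h_D + 1/10*h_E
  h_C = 1 + 1/5*h_A + 1/10*h_B + 2/5*h_C + 1/5*h_D + 1/10*h_E
  h_D = 1 + 1/10*h_A + 1/10*h_B + 3/10*h_C + 3/10*h_D + 1/5*h_E
  h_E = 1 + 1/10*h_A + 1/10*h_B + 1/10*h_C + 1/5*h_D + 1/2*h_E

Substituting h_B = 0 and rearranging gives the linear system (I - Q) h = 1:
  [9/10, -1/10, -1/2, -1/10] . (h_A, h_C, h_D, h_E) = 1
  [-1/5, 3/5, -1/5, -1/10] . (h_A, h_C, h_D, h_E) = 1
  [-1/10, -3/10, 7/10, -1/5] . (h_A, h_C, h_D, h_E) = 1
  [-1/10, -1/10, -1/5, 1/2] . (h_A, h_C, h_D, h_E) = 1

Solving yields:
  h_A = 561/70
  h_C = 123/14
  h_D = 311/35
  h_E = 312/35

Starting state is D, so the expected hitting time is h_D = 311/35.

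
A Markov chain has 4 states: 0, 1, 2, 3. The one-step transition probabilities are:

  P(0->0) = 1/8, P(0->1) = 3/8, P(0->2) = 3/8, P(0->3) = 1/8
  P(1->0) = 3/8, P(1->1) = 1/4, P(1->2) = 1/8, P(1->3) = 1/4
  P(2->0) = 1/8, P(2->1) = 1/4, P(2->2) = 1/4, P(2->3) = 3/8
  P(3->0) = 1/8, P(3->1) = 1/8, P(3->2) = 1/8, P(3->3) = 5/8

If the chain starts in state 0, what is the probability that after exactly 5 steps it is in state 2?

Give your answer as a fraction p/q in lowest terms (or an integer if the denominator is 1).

Computing P^5 by repeated multiplication:
P^1 =
  0: [1/8, 3/8, 3/8, 1/8]
  1: [3/8, 1/4, 1/8, 1/4]
  2: [1/8, 1/4, 1/4, 3/8]
  3: [1/8, 1/8, 1/8, 5/8]
P^2 =
  0: [7/32, 1/4, 13/64, 21/64]
  1: [3/16, 17/64, 15/64, 5/16]
  2: [3/16, 7/32, 3/16, 13/32]
  3: [5/32, 3/16, 11/64, 31/64]
P^3 =
  0: [3/16, 121/512, 105/512, 95/256]
  1: [49/256, 15/64, 103/512, 191/512]
  2: [23/128, 57/256, 25/128, 103/256]
  3: [11/64, 107/512, 95/512, 111/256]
P^4 =
  0: [377/2048, 465/2048, 809/4096, 1603/4096]
  1: [47/256, 931/4096, 811/4096, 801/2048]
  2: [185/1024, 455/2048, 199/1024, 825/2048]
  3: [363/2048, 445/2048, 783/4096, 1697/4096]
P^5 =
  0: [1489/8192, 7343/32768, 6413/32768, 51/128]
  1: [2979/16384, 3671/16384, 6411/32768, 13057/32768]
  2: [1479/8192, 3641/16384, 1593/8192, 6599/16384]
  3: [1469/8192, 7221/32768, 6331/32768, 3335/8192]

(P^5)[0 -> 2] = 6413/32768

Answer: 6413/32768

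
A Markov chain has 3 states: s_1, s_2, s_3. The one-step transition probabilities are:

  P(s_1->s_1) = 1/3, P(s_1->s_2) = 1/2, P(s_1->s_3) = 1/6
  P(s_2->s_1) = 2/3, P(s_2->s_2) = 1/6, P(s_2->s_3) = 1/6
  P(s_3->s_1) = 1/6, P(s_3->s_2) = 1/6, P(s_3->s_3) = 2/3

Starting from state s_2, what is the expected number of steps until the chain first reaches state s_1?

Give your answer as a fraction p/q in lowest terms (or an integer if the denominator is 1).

Let h_i = expected steps to first reach s_1 from state i.
Boundary: h_s_1 = 0.
First-step equations for the other states:
  h_s_2 = 1 + 2/3*h_s_1 + 1/6*h_s_2 + 1/6*h_s_3
  h_s_3 = 1 + 1/6*h_s_1 + 1/6*h_s_2 + 2/3*h_s_3

Substituting h_s_1 = 0 and rearranging gives the linear system (I - Q) h = 1:
  [5/6, -1/6] . (h_s_2, h_s_3) = 1
  [-1/6, 1/3] . (h_s_2, h_s_3) = 1

Solving yields:
  h_s_2 = 2
  h_s_3 = 4

Starting state is s_2, so the expected hitting time is h_s_2 = 2.

Answer: 2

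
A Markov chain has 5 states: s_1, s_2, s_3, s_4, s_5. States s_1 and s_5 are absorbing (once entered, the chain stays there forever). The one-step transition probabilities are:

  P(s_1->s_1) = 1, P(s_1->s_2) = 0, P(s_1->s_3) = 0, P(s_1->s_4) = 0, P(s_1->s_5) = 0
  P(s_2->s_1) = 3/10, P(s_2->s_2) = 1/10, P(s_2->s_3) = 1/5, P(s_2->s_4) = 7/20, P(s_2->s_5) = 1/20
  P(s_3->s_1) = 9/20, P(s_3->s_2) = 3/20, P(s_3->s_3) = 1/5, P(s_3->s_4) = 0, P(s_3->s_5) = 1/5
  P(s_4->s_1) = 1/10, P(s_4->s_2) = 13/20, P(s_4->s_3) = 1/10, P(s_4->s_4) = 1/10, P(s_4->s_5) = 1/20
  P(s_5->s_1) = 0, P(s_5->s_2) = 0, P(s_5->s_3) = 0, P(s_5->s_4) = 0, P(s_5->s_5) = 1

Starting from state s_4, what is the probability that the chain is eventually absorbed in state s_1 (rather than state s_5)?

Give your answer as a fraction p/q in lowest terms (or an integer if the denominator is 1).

Let a_i = P(absorbed in s_1 | start in state i).
Boundary conditions: a_s_1 = 1, a_s_5 = 0.
For each transient state i, a_i = sum_j P(i->j) * a_j:
  a_s_2 = 3/10*a_s_1 + 1/10*a_s_2 + 1/5*a_s_3 + 7/20*a_s_4 + 1/20*a_s_5
  a_s_3 = 9/20*a_s_1 + 3/20*a_s_2 + 1/5*a_s_3 + 0*a_s_4 + 1/5*a_s_5
  a_s_4 = 1/10*a_s_1 + 13/20*a_s_2 + 1/10*a_s_3 + 1/10*a_s_4 + 1/20*a_s_5

Substituting a_s_1 = 1 and a_s_5 = 0, rearrange to (I - Q) a = r where r[i] = P(i -> s_1):
  [9/10, -1/5, -7/20] . (a_s_2, a_s_3, a_s_4) = 3/10
  [-3/20, 4/5, 0] . (a_s_2, a_s_3, a_s_4) = 9/20
  [-13/20, -1/10, 9/10] . (a_s_2, a_s_3, a_s_4) = 1/10

Solving yields:
  a_s_2 = 1363/1735
  a_s_3 = 2463/3470
  a_s_4 = 1314/1735

Starting state is s_4, so the absorption probability is a_s_4 = 1314/1735.

Answer: 1314/1735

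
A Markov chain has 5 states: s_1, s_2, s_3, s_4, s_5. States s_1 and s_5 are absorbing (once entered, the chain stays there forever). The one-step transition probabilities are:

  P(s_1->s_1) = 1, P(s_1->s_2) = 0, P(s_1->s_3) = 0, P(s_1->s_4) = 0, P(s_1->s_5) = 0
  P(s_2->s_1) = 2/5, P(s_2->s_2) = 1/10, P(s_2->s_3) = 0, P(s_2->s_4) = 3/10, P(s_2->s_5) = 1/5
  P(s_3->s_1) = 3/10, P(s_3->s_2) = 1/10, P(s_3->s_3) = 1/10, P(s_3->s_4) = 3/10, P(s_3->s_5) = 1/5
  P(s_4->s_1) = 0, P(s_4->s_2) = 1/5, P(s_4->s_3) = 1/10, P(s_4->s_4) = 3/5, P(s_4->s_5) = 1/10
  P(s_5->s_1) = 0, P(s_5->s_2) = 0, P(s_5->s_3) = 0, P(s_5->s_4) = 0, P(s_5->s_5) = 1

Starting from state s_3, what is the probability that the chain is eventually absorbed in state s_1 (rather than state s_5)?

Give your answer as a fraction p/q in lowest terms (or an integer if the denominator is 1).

Let a_i = P(absorbed in s_1 | start in state i).
Boundary conditions: a_s_1 = 1, a_s_5 = 0.
For each transient state i, a_i = sum_j P(i->j) * a_j:
  a_s_2 = 2/5*a_s_1 + 1/10*a_s_2 + 0*a_s_3 + 3/10*a_s_4 + 1/5*a_s_5
  a_s_3 = 3/10*a_s_1 + 1/10*a_s_2 + 1/10*a_s_3 + 3/10*a_s_4 + 1/5*a_s_5
  a_s_4 = 0*a_s_1 + 1/5*a_s_2 + 1/10*a_s_3 + 3/5*a_s_4 + 1/10*a_s_5

Substituting a_s_1 = 1 and a_s_5 = 0, rearrange to (I - Q) a = r where r[i] = P(i -> s_1):
  [9/10, 0, -3/10] . (a_s_2, a_s_3, a_s_4) = 2/5
  [-1/10, 9/10, -3/10] . (a_s_2, a_s_3, a_s_4) = 3/10
  [-1/5, -1/10, 2/5] . (a_s_2, a_s_3, a_s_4) = 0

Solving yields:
  a_s_2 = 47/80
  a_s_3 = 13/24
  a_s_4 = 103/240

Starting state is s_3, so the absorption probability is a_s_3 = 13/24.

Answer: 13/24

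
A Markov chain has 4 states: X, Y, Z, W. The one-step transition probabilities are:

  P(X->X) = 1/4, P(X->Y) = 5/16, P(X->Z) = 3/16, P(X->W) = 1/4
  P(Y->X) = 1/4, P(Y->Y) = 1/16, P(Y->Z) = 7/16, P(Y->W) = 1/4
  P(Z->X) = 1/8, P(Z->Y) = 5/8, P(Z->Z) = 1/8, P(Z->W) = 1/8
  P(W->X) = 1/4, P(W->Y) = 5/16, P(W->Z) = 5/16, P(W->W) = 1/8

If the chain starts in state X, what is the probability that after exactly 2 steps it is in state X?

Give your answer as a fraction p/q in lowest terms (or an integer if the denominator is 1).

Computing P^2 by repeated multiplication:
P^1 =
  X: [1/4, 5/16, 3/16, 1/4]
  Y: [1/4, 1/16, 7/16, 1/4]
  Z: [1/8, 5/8, 1/8, 1/8]
  W: [1/4, 5/16, 5/16, 1/8]
P^2 =
  X: [29/128, 75/256, 73/256, 25/128]
  Y: [25/128, 111/256, 53/256, 21/128]
  Z: [15/64, 25/128, 45/128, 7/32]
  W: [27/128, 85/256, 67/256, 25/128]

(P^2)[X -> X] = 29/128

Answer: 29/128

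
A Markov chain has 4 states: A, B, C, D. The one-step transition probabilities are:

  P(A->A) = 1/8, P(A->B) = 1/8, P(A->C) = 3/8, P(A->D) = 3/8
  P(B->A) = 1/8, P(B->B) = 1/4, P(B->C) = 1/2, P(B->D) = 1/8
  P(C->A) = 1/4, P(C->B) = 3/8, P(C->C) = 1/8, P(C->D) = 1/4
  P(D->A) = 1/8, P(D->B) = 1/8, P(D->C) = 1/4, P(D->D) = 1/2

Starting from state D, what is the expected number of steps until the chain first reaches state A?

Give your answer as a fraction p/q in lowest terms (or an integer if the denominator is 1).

Answer: 472/75

Derivation:
Let h_i = expected steps to first reach A from state i.
Boundary: h_A = 0.
First-step equations for the other states:
  h_B = 1 + 1/8*h_A + 1/4*h_B + 1/2*h_C + 1/8*h_D
  h_C = 1 + 1/4*h_A + 3/8*h_B + 1/8*h_C + 1/4*h_D
  h_D = 1 + 1/8*h_A + 1/8*h_B + 1/4*h_C + 1/2*h_D

Substituting h_A = 0 and rearranging gives the linear system (I - Q) h = 1:
  [3/4, -1/2, -1/8] . (h_B, h_C, h_D) = 1
  [-3/8, 7/8, -1/4] . (h_B, h_C, h_D) = 1
  [-1/8, -1/4, 1/2] . (h_B, h_C, h_D) = 1

Solving yields:
  h_B = 152/25
  h_C = 416/75
  h_D = 472/75

Starting state is D, so the expected hitting time is h_D = 472/75.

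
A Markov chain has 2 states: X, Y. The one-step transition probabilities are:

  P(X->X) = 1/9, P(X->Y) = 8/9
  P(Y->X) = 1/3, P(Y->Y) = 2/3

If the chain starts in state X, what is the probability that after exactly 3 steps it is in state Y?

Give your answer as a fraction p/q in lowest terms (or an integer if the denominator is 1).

Computing P^3 by repeated multiplication:
P^1 =
  X: [1/9, 8/9]
  Y: [1/3, 2/3]
P^2 =
  X: [25/81, 56/81]
  Y: [7/27, 20/27]
P^3 =
  X: [193/729, 536/729]
  Y: [67/243, 176/243]

(P^3)[X -> Y] = 536/729

Answer: 536/729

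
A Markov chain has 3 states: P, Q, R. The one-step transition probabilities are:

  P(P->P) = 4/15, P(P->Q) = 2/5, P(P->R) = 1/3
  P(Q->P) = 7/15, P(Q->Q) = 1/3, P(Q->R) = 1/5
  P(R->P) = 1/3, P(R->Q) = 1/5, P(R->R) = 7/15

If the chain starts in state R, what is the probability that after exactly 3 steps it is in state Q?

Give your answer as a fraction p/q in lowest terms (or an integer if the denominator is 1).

Computing P^3 by repeated multiplication:
P^1 =
  P: [4/15, 2/5, 1/3]
  Q: [7/15, 1/3, 1/5]
  R: [1/3, 1/5, 7/15]
P^2 =
  P: [83/225, 23/75, 73/225]
  Q: [26/75, 76/225, 71/225]
  R: [76/225, 22/75, 83/225]
P^3 =
  P: [236/675, 118/375, 1133/3375]
  Q: [1199/3375, 1061/3375, 223/675]
  R: [1181/3375, 23/75, 1159/3375]

(P^3)[R -> Q] = 23/75

Answer: 23/75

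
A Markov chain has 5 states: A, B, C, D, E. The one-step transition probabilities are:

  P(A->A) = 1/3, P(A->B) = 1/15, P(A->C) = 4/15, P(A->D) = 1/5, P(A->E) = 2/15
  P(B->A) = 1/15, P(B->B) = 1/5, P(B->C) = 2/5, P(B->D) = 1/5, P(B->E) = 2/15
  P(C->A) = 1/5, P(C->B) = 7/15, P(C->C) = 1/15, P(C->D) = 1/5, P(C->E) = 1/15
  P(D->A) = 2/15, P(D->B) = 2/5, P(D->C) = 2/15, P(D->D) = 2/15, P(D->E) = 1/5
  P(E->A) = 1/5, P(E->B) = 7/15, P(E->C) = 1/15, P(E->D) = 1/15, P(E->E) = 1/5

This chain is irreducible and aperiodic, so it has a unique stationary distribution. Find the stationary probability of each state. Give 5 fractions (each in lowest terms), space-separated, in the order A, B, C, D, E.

Answer: 8495/49772 15209/49772 10651/49772 8463/49772 3477/24886

Derivation:
The stationary distribution satisfies pi = pi * P, i.e.:
  pi_A = 1/3*pi_A + 1/15*pi_B + 1/5*pi_C + 2/15*pi_D + 1/5*pi_E
  pi_B = 1/15*pi_A + 1/5*pi_B + 7/15*pi_C + 2/5*pi_D + 7/15*pi_E
  pi_C = 4/15*pi_A + 2/5*pi_B + 1/15*pi_C + 2/15*pi_D + 1/15*pi_E
  pi_D = 1/5*pi_A + 1/5*pi_B + 1/5*pi_C + 2/15*pi_D + 1/15*pi_E
  pi_E = 2/15*pi_A + 2/15*pi_B + 1/15*pi_C + 1/5*pi_D + 1/5*pi_E
with normalization: pi_A + pi_B + pi_C + pi_D + pi_E = 1.

Using the first 4 balance equations plus normalization, the linear system A*pi = b is:
  [-2/3, 1/15, 1/5, 2/15, 1/5] . pi = 0
  [1/15, -4/5, 7/15, 2/5, 7/15] . pi = 0
  [4/15, 2/5, -14/15, 2/15, 1/15] . pi = 0
  [1/5, 1/5, 1/5, -13/15, 1/15] . pi = 0
  [1, 1, 1, 1, 1] . pi = 1

Solving yields:
  pi_A = 8495/49772
  pi_B = 15209/49772
  pi_C = 10651/49772
  pi_D = 8463/49772
  pi_E = 3477/24886

Verification (pi * P):
  8495/49772*1/3 + 15209/49772*1/15 + 10651/49772*1/5 + 8463/49772*2/15 + 3477/24886*1/5 = 8495/49772 = pi_A  (ok)
  8495/49772*1/15 + 15209/49772*1/5 + 10651/49772*7/15 + 8463/49772*2/5 + 3477/24886*7/15 = 15209/49772 = pi_B  (ok)
  8495/49772*4/15 + 15209/49772*2/5 + 10651/49772*1/15 + 8463/49772*2/15 + 3477/24886*1/15 = 10651/49772 = pi_C  (ok)
  8495/49772*1/5 + 15209/49772*1/5 + 10651/49772*1/5 + 8463/49772*2/15 + 3477/24886*1/15 = 8463/49772 = pi_D  (ok)
  8495/49772*2/15 + 15209/49772*2/15 + 10651/49772*1/15 + 8463/49772*1/5 + 3477/24886*1/5 = 3477/24886 = pi_E  (ok)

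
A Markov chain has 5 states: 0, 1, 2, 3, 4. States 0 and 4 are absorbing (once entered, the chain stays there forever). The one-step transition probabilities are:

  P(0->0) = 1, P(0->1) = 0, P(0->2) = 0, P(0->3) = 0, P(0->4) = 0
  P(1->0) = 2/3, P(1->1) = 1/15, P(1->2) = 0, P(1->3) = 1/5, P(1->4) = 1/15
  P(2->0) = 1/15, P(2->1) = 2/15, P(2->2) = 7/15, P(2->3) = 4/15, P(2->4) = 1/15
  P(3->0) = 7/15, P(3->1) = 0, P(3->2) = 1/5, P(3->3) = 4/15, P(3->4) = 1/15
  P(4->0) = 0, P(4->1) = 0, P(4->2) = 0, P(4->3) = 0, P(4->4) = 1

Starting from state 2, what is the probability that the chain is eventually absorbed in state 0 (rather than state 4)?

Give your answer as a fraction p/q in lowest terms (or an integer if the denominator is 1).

Answer: 404/523

Derivation:
Let a_i = P(absorbed in 0 | start in state i).
Boundary conditions: a_0 = 1, a_4 = 0.
For each transient state i, a_i = sum_j P(i->j) * a_j:
  a_1 = 2/3*a_0 + 1/15*a_1 + 0*a_2 + 1/5*a_3 + 1/15*a_4
  a_2 = 1/15*a_0 + 2/15*a_1 + 7/15*a_2 + 4/15*a_3 + 1/15*a_4
  a_3 = 7/15*a_0 + 0*a_1 + 1/5*a_2 + 4/15*a_3 + 1/15*a_4

Substituting a_0 = 1 and a_4 = 0, rearrange to (I - Q) a = r where r[i] = P(i -> 0):
  [14/15, 0, -1/5] . (a_1, a_2, a_3) = 2/3
  [-2/15, 8/15, -4/15] . (a_1, a_2, a_3) = 1/15
  [0, -1/5, 11/15] . (a_1, a_2, a_3) = 7/15

Solving yields:
  a_1 = 937/1046
  a_2 = 404/523
  a_3 = 443/523

Starting state is 2, so the absorption probability is a_2 = 404/523.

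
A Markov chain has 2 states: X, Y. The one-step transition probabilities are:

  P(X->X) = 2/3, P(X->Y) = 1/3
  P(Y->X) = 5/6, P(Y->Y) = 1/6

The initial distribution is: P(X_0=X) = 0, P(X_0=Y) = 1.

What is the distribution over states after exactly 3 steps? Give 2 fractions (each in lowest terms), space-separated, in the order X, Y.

Answer: 155/216 61/216

Derivation:
Propagating the distribution step by step (d_{t+1} = d_t * P):
d_0 = (X=0, Y=1)
  d_1[X] = 0*2/3 + 1*5/6 = 5/6
  d_1[Y] = 0*1/3 + 1*1/6 = 1/6
d_1 = (X=5/6, Y=1/6)
  d_2[X] = 5/6*2/3 + 1/6*5/6 = 25/36
  d_2[Y] = 5/6*1/3 + 1/6*1/6 = 11/36
d_2 = (X=25/36, Y=11/36)
  d_3[X] = 25/36*2/3 + 11/36*5/6 = 155/216
  d_3[Y] = 25/36*1/3 + 11/36*1/6 = 61/216
d_3 = (X=155/216, Y=61/216)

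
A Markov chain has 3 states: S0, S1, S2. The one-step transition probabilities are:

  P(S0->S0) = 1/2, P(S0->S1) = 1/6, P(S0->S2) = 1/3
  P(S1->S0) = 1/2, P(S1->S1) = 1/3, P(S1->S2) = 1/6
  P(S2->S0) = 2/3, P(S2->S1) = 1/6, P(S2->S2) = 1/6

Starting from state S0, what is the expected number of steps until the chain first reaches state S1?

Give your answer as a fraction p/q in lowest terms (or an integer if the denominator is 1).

Answer: 6

Derivation:
Let h_i = expected steps to first reach S1 from state i.
Boundary: h_S1 = 0.
First-step equations for the other states:
  h_S0 = 1 + 1/2*h_S0 + 1/6*h_S1 + 1/3*h_S2
  h_S2 = 1 + 2/3*h_S0 + 1/6*h_S1 + 1/6*h_S2

Substituting h_S1 = 0 and rearranging gives the linear system (I - Q) h = 1:
  [1/2, -1/3] . (h_S0, h_S2) = 1
  [-2/3, 5/6] . (h_S0, h_S2) = 1

Solving yields:
  h_S0 = 6
  h_S2 = 6

Starting state is S0, so the expected hitting time is h_S0 = 6.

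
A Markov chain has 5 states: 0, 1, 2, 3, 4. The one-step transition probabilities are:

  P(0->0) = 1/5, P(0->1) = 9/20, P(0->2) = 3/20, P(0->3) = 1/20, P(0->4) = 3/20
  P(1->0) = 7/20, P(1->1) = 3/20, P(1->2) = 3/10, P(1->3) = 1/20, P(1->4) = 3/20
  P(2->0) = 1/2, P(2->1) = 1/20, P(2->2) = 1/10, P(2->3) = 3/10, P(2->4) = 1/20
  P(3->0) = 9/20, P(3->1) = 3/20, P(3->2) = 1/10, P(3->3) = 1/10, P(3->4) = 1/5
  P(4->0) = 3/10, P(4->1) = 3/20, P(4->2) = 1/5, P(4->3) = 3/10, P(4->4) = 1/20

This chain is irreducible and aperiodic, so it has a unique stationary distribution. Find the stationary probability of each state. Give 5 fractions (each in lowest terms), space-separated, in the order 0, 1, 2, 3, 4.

The stationary distribution satisfies pi = pi * P, i.e.:
  pi_0 = 1/5*pi_0 + 7/20*pi_1 + 1/2*pi_2 + 9/20*pi_3 + 3/10*pi_4
  pi_1 = 9/20*pi_0 + 3/20*pi_1 + 1/20*pi_2 + 3/20*pi_3 + 3/20*pi_4
  pi_2 = 3/20*pi_0 + 3/10*pi_1 + 1/10*pi_2 + 1/10*pi_3 + 1/5*pi_4
  pi_3 = 1/20*pi_0 + 1/20*pi_1 + 3/10*pi_2 + 1/10*pi_3 + 3/10*pi_4
  pi_4 = 3/20*pi_0 + 3/20*pi_1 + 1/20*pi_2 + 1/5*pi_3 + 1/20*pi_4
with normalization: pi_0 + pi_1 + pi_2 + pi_3 + pi_4 = 1.

Using the first 4 balance equations plus normalization, the linear system A*pi = b is:
  [-4/5, 7/20, 1/2, 9/20, 3/10] . pi = 0
  [9/20, -17/20, 1/20, 3/20, 3/20] . pi = 0
  [3/20, 3/10, -9/10, 1/10, 1/5] . pi = 0
  [1/20, 1/20, 3/10, -9/10, 3/10] . pi = 0
  [1, 1, 1, 1, 1] . pi = 1

Solving yields:
  pi_0 = 40005/120037
  pi_1 = 1641/7061
  pi_2 = 42201/240074
  pi_3 = 15863/120037
  pi_4 = 30343/240074

Verification (pi * P):
  40005/120037*1/5 + 1641/7061*7/20 + 42201/240074*1/2 + 15863/120037*9/20 + 30343/240074*3/10 = 40005/120037 = pi_0  (ok)
  40005/120037*9/20 + 1641/7061*3/20 + 42201/240074*1/20 + 15863/120037*3/20 + 30343/240074*3/20 = 1641/7061 = pi_1  (ok)
  40005/120037*3/20 + 1641/7061*3/10 + 42201/240074*1/10 + 15863/120037*1/10 + 30343/240074*1/5 = 42201/240074 = pi_2  (ok)
  40005/120037*1/20 + 1641/7061*1/20 + 42201/240074*3/10 + 15863/120037*1/10 + 30343/240074*3/10 = 15863/120037 = pi_3  (ok)
  40005/120037*3/20 + 1641/7061*3/20 + 42201/240074*1/20 + 15863/120037*1/5 + 30343/240074*1/20 = 30343/240074 = pi_4  (ok)

Answer: 40005/120037 1641/7061 42201/240074 15863/120037 30343/240074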